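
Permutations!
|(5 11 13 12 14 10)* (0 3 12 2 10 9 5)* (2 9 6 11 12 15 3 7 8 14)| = 12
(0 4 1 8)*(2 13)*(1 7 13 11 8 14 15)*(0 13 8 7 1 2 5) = [4, 14, 11, 3, 1, 0, 6, 8, 13, 9, 10, 7, 12, 5, 15, 2] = (0 4 1 14 15 2 11 7 8 13 5)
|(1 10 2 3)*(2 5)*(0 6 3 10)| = 12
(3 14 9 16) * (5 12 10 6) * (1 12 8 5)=[0, 12, 2, 14, 4, 8, 1, 7, 5, 16, 6, 11, 10, 13, 9, 15, 3]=(1 12 10 6)(3 14 9 16)(5 8)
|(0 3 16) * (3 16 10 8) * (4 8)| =|(0 16)(3 10 4 8)| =4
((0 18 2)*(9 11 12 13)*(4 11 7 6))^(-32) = (0 18 2)(4 13 6 12 7 11 9)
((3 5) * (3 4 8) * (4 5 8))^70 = ((3 8))^70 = (8)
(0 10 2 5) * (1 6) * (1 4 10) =(0 1 6 4 10 2 5) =[1, 6, 5, 3, 10, 0, 4, 7, 8, 9, 2]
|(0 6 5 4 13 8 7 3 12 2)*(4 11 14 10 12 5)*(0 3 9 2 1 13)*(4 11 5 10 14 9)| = 13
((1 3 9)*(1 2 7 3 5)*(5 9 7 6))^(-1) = ((1 9 2 6 5)(3 7))^(-1) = (1 5 6 2 9)(3 7)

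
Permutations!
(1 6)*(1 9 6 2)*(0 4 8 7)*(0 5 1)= (0 4 8 7 5 1 2)(6 9)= [4, 2, 0, 3, 8, 1, 9, 5, 7, 6]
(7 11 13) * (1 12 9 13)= (1 12 9 13 7 11)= [0, 12, 2, 3, 4, 5, 6, 11, 8, 13, 10, 1, 9, 7]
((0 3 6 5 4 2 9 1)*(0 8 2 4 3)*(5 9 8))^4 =((1 5 3 6 9)(2 8))^4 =(1 9 6 3 5)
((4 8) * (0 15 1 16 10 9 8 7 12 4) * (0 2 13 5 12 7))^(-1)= ((0 15 1 16 10 9 8 2 13 5 12 4))^(-1)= (0 4 12 5 13 2 8 9 10 16 1 15)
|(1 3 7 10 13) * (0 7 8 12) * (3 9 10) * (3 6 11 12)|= 20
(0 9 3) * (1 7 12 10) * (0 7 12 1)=(0 9 3 7 1 12 10)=[9, 12, 2, 7, 4, 5, 6, 1, 8, 3, 0, 11, 10]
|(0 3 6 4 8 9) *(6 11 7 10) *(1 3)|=10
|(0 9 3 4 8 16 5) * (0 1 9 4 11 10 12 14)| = |(0 4 8 16 5 1 9 3 11 10 12 14)| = 12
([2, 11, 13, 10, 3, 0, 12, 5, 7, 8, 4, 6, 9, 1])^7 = (0 9 1 5 12 13 7 6 2 8 11)(3 10 4)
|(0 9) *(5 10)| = |(0 9)(5 10)| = 2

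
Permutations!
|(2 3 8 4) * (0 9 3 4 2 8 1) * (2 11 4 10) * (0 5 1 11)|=6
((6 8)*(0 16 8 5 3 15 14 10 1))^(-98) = (0 8 5 15 10)(1 16 6 3 14)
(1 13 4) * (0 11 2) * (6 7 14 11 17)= (0 17 6 7 14 11 2)(1 13 4)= [17, 13, 0, 3, 1, 5, 7, 14, 8, 9, 10, 2, 12, 4, 11, 15, 16, 6]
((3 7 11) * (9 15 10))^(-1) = ((3 7 11)(9 15 10))^(-1) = (3 11 7)(9 10 15)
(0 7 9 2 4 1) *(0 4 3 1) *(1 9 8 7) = (0 1 4)(2 3 9)(7 8) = [1, 4, 3, 9, 0, 5, 6, 8, 7, 2]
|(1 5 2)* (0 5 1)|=3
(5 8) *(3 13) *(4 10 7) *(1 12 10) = (1 12 10 7 4)(3 13)(5 8) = [0, 12, 2, 13, 1, 8, 6, 4, 5, 9, 7, 11, 10, 3]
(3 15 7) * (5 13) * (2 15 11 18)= (2 15 7 3 11 18)(5 13)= [0, 1, 15, 11, 4, 13, 6, 3, 8, 9, 10, 18, 12, 5, 14, 7, 16, 17, 2]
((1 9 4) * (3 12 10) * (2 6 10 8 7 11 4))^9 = (1 11 8 3 6 9 4 7 12 10 2)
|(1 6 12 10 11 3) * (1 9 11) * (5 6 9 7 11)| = |(1 9 5 6 12 10)(3 7 11)| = 6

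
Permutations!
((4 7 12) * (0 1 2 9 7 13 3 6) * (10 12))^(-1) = (0 6 3 13 4 12 10 7 9 2 1)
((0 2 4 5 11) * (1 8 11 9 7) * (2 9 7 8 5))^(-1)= (0 11 8 9)(1 7 5)(2 4)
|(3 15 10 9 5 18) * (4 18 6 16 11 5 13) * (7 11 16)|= 28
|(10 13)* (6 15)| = 2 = |(6 15)(10 13)|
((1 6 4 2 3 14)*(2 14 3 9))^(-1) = ((1 6 4 14)(2 9))^(-1) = (1 14 4 6)(2 9)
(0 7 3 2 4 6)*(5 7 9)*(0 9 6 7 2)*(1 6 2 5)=(0 2 4 7 3)(1 6 9)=[2, 6, 4, 0, 7, 5, 9, 3, 8, 1]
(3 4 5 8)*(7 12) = (3 4 5 8)(7 12) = [0, 1, 2, 4, 5, 8, 6, 12, 3, 9, 10, 11, 7]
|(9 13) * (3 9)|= 3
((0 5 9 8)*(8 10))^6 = ((0 5 9 10 8))^6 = (0 5 9 10 8)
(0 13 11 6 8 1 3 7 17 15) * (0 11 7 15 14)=[13, 3, 2, 15, 4, 5, 8, 17, 1, 9, 10, 6, 12, 7, 0, 11, 16, 14]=(0 13 7 17 14)(1 3 15 11 6 8)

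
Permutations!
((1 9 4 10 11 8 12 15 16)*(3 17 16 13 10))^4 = (1 17 4)(3 9 16)(8 10 15)(11 13 12)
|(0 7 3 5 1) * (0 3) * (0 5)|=5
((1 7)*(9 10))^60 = (10)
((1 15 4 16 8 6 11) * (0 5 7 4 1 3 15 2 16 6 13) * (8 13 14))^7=((0 5 7 4 6 11 3 15 1 2 16 13)(8 14))^7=(0 15 7 2 6 13 3 5 1 4 16 11)(8 14)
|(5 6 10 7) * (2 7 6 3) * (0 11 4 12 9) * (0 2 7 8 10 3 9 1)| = |(0 11 4 12 1)(2 8 10 6 3 7 5 9)| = 40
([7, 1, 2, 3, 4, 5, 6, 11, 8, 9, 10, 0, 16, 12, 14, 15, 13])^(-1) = [11, 1, 2, 3, 4, 5, 6, 0, 8, 9, 10, 7, 13, 16, 14, 15, 12]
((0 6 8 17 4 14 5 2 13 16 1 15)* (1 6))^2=(0 15 1)(2 16 8 4 5 13 6 17 14)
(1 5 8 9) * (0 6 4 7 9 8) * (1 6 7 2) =[7, 5, 1, 3, 2, 0, 4, 9, 8, 6] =(0 7 9 6 4 2 1 5)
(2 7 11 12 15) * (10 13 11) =(2 7 10 13 11 12 15) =[0, 1, 7, 3, 4, 5, 6, 10, 8, 9, 13, 12, 15, 11, 14, 2]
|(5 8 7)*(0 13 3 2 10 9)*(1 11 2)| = |(0 13 3 1 11 2 10 9)(5 8 7)| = 24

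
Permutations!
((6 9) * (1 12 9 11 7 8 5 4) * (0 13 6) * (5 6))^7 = ((0 13 5 4 1 12 9)(6 11 7 8))^7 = (13)(6 8 7 11)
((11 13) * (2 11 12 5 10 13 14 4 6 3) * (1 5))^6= (14)(1 5 10 13 12)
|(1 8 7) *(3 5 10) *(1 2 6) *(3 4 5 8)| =6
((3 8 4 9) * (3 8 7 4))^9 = (3 8 9 4 7)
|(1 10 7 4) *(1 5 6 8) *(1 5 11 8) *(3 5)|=|(1 10 7 4 11 8 3 5 6)|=9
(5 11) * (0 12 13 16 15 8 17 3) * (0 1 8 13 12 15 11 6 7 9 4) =[15, 8, 2, 1, 0, 6, 7, 9, 17, 4, 10, 5, 12, 16, 14, 13, 11, 3] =(0 15 13 16 11 5 6 7 9 4)(1 8 17 3)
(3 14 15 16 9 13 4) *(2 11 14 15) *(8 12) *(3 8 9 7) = (2 11 14)(3 15 16 7)(4 8 12 9 13) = [0, 1, 11, 15, 8, 5, 6, 3, 12, 13, 10, 14, 9, 4, 2, 16, 7]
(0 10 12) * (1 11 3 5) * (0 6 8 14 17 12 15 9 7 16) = [10, 11, 2, 5, 4, 1, 8, 16, 14, 7, 15, 3, 6, 13, 17, 9, 0, 12] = (0 10 15 9 7 16)(1 11 3 5)(6 8 14 17 12)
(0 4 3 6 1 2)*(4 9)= [9, 2, 0, 6, 3, 5, 1, 7, 8, 4]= (0 9 4 3 6 1 2)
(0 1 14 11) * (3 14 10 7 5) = (0 1 10 7 5 3 14 11) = [1, 10, 2, 14, 4, 3, 6, 5, 8, 9, 7, 0, 12, 13, 11]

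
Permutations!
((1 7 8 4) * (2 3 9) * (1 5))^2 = (1 8 5 7 4)(2 9 3)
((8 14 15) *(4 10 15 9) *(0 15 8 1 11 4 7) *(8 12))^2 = (0 1 4 12 14 7 15 11 10 8 9)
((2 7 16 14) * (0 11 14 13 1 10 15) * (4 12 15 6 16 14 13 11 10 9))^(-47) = (0 4 13 6 15 9 11 10 12 1 16)(2 7 14)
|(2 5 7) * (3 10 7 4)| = 6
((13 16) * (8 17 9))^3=(17)(13 16)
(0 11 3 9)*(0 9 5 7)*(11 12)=(0 12 11 3 5 7)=[12, 1, 2, 5, 4, 7, 6, 0, 8, 9, 10, 3, 11]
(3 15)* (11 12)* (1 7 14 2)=(1 7 14 2)(3 15)(11 12)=[0, 7, 1, 15, 4, 5, 6, 14, 8, 9, 10, 12, 11, 13, 2, 3]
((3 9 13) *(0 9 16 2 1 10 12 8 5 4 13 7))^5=(0 7 9)(1 4)(2 5)(3 12)(8 16)(10 13)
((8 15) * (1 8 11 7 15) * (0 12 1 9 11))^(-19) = (0 11 1 15 9 12 7 8)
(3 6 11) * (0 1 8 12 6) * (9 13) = (0 1 8 12 6 11 3)(9 13) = [1, 8, 2, 0, 4, 5, 11, 7, 12, 13, 10, 3, 6, 9]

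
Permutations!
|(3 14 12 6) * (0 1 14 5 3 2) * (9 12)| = |(0 1 14 9 12 6 2)(3 5)| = 14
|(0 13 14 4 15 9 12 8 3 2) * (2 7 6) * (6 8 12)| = |(0 13 14 4 15 9 6 2)(3 7 8)| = 24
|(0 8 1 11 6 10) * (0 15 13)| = 8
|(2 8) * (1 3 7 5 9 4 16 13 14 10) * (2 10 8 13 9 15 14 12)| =24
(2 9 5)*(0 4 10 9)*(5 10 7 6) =(0 4 7 6 5 2)(9 10) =[4, 1, 0, 3, 7, 2, 5, 6, 8, 10, 9]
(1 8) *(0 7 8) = (0 7 8 1) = [7, 0, 2, 3, 4, 5, 6, 8, 1]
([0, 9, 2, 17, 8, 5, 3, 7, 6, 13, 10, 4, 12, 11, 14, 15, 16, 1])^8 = [0, 17, 2, 6, 11, 5, 8, 7, 4, 1, 10, 13, 12, 9, 14, 15, 16, 3]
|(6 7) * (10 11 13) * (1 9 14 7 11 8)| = 9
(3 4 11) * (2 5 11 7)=(2 5 11 3 4 7)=[0, 1, 5, 4, 7, 11, 6, 2, 8, 9, 10, 3]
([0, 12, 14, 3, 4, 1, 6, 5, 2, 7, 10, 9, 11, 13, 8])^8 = [0, 11, 8, 3, 4, 12, 6, 1, 14, 5, 10, 7, 9, 13, 2]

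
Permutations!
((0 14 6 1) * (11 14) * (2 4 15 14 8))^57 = ((0 11 8 2 4 15 14 6 1))^57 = (0 2 14)(1 8 15)(4 6 11)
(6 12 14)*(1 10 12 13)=(1 10 12 14 6 13)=[0, 10, 2, 3, 4, 5, 13, 7, 8, 9, 12, 11, 14, 1, 6]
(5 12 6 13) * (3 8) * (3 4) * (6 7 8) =(3 6 13 5 12 7 8 4) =[0, 1, 2, 6, 3, 12, 13, 8, 4, 9, 10, 11, 7, 5]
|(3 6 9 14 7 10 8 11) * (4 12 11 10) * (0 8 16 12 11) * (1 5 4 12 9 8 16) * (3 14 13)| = |(0 16 9 13 3 6 8 10 1 5 4 11 14 7 12)| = 15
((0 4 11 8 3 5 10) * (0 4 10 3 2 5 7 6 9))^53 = (0 6 3 2 11 10 9 7 5 8 4)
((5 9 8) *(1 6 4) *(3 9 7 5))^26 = (1 4 6)(3 8 9)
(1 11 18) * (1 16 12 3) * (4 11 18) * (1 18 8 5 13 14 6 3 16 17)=(1 8 5 13 14 6 3 18 17)(4 11)(12 16)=[0, 8, 2, 18, 11, 13, 3, 7, 5, 9, 10, 4, 16, 14, 6, 15, 12, 1, 17]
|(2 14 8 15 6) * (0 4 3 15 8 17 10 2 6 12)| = |(0 4 3 15 12)(2 14 17 10)| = 20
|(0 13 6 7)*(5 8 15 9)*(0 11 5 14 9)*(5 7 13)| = |(0 5 8 15)(6 13)(7 11)(9 14)| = 4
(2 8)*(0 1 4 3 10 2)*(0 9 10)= (0 1 4 3)(2 8 9 10)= [1, 4, 8, 0, 3, 5, 6, 7, 9, 10, 2]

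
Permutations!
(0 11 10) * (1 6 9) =(0 11 10)(1 6 9) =[11, 6, 2, 3, 4, 5, 9, 7, 8, 1, 0, 10]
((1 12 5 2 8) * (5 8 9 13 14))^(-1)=((1 12 8)(2 9 13 14 5))^(-1)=(1 8 12)(2 5 14 13 9)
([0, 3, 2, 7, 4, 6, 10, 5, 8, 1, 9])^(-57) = (1 9 10 6 5 7 3)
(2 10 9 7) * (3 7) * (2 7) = (2 10 9 3) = [0, 1, 10, 2, 4, 5, 6, 7, 8, 3, 9]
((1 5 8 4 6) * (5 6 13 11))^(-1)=(1 6)(4 8 5 11 13)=((1 6)(4 13 11 5 8))^(-1)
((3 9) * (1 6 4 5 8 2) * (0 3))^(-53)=(0 3 9)(1 6 4 5 8 2)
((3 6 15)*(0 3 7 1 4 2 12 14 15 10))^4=((0 3 6 10)(1 4 2 12 14 15 7))^4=(1 14 4 15 2 7 12)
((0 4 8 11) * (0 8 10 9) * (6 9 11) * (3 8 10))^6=(11)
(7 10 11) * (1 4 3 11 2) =(1 4 3 11 7 10 2) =[0, 4, 1, 11, 3, 5, 6, 10, 8, 9, 2, 7]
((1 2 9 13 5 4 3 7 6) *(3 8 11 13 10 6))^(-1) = ((1 2 9 10 6)(3 7)(4 8 11 13 5))^(-1) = (1 6 10 9 2)(3 7)(4 5 13 11 8)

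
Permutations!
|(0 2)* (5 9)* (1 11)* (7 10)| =2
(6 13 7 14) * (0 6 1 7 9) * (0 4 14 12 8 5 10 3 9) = (0 6 13)(1 7 12 8 5 10 3 9 4 14) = [6, 7, 2, 9, 14, 10, 13, 12, 5, 4, 3, 11, 8, 0, 1]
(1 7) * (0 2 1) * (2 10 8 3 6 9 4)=(0 10 8 3 6 9 4 2 1 7)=[10, 7, 1, 6, 2, 5, 9, 0, 3, 4, 8]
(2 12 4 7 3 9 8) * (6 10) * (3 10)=(2 12 4 7 10 6 3 9 8)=[0, 1, 12, 9, 7, 5, 3, 10, 2, 8, 6, 11, 4]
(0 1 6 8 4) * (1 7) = (0 7 1 6 8 4) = [7, 6, 2, 3, 0, 5, 8, 1, 4]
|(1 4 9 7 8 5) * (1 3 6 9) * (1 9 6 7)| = 12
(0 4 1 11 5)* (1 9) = (0 4 9 1 11 5) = [4, 11, 2, 3, 9, 0, 6, 7, 8, 1, 10, 5]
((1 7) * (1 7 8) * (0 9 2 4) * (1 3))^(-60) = (9)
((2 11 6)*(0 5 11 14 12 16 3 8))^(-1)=(0 8 3 16 12 14 2 6 11 5)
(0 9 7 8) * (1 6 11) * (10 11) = (0 9 7 8)(1 6 10 11) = [9, 6, 2, 3, 4, 5, 10, 8, 0, 7, 11, 1]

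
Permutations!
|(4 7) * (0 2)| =2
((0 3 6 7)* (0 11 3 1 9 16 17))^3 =((0 1 9 16 17)(3 6 7 11))^3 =(0 16 1 17 9)(3 11 7 6)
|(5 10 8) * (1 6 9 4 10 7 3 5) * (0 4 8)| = |(0 4 10)(1 6 9 8)(3 5 7)| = 12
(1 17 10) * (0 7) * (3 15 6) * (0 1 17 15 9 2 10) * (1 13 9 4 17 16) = (0 7 13 9 2 10 16 1 15 6 3 4 17) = [7, 15, 10, 4, 17, 5, 3, 13, 8, 2, 16, 11, 12, 9, 14, 6, 1, 0]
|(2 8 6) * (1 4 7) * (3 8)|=12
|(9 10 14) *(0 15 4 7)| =12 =|(0 15 4 7)(9 10 14)|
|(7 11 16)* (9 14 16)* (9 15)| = |(7 11 15 9 14 16)| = 6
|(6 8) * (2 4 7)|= 6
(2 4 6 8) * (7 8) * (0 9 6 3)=(0 9 6 7 8 2 4 3)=[9, 1, 4, 0, 3, 5, 7, 8, 2, 6]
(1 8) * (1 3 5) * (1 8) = (3 5 8) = [0, 1, 2, 5, 4, 8, 6, 7, 3]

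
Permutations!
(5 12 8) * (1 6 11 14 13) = (1 6 11 14 13)(5 12 8) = [0, 6, 2, 3, 4, 12, 11, 7, 5, 9, 10, 14, 8, 1, 13]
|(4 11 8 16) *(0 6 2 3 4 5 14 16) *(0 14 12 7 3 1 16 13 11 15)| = |(0 6 2 1 16 5 12 7 3 4 15)(8 14 13 11)| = 44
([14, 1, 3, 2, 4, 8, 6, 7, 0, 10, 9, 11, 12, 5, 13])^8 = [5, 1, 2, 3, 4, 14, 6, 7, 13, 9, 10, 11, 12, 0, 8]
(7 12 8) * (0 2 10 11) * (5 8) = (0 2 10 11)(5 8 7 12) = [2, 1, 10, 3, 4, 8, 6, 12, 7, 9, 11, 0, 5]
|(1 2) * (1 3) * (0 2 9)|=5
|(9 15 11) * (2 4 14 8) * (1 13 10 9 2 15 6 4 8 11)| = 11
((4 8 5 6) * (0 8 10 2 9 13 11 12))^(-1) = ((0 8 5 6 4 10 2 9 13 11 12))^(-1) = (0 12 11 13 9 2 10 4 6 5 8)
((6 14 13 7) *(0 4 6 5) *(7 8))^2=((0 4 6 14 13 8 7 5))^2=(0 6 13 7)(4 14 8 5)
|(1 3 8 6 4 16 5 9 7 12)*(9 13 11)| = |(1 3 8 6 4 16 5 13 11 9 7 12)| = 12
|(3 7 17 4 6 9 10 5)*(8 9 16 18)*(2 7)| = 12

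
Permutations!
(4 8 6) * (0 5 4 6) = (0 5 4 8) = [5, 1, 2, 3, 8, 4, 6, 7, 0]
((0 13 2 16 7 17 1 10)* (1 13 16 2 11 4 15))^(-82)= (0 1 4 13 7)(10 15 11 17 16)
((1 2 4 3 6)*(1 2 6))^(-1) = (1 3 4 2 6)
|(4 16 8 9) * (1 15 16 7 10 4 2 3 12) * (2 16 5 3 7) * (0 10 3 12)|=12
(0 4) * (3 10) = (0 4)(3 10) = [4, 1, 2, 10, 0, 5, 6, 7, 8, 9, 3]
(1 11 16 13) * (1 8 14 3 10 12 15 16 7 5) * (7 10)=(1 11 10 12 15 16 13 8 14 3 7 5)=[0, 11, 2, 7, 4, 1, 6, 5, 14, 9, 12, 10, 15, 8, 3, 16, 13]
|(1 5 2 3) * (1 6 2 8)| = 3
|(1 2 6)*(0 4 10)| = |(0 4 10)(1 2 6)| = 3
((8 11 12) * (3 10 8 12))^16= (12)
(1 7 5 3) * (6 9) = (1 7 5 3)(6 9) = [0, 7, 2, 1, 4, 3, 9, 5, 8, 6]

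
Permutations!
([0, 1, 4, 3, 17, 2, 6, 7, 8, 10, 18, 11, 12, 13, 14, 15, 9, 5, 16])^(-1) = (2 5 17 4)(9 16 18 10)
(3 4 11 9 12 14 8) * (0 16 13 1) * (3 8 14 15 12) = (0 16 13 1)(3 4 11 9)(12 15) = [16, 0, 2, 4, 11, 5, 6, 7, 8, 3, 10, 9, 15, 1, 14, 12, 13]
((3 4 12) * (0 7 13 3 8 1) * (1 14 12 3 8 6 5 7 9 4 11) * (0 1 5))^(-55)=((0 9 4 3 11 5 7 13 8 14 12 6))^(-55)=(0 5 12 3 8 9 7 6 11 14 4 13)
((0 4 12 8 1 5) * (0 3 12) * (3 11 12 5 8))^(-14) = (3 11)(5 12)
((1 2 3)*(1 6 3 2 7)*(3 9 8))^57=((1 7)(3 6 9 8))^57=(1 7)(3 6 9 8)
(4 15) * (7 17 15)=(4 7 17 15)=[0, 1, 2, 3, 7, 5, 6, 17, 8, 9, 10, 11, 12, 13, 14, 4, 16, 15]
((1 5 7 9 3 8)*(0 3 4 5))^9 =((0 3 8 1)(4 5 7 9))^9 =(0 3 8 1)(4 5 7 9)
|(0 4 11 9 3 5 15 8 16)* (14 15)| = 10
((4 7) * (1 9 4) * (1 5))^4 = (1 5 7 4 9)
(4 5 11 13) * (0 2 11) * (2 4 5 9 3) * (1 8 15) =(0 4 9 3 2 11 13 5)(1 8 15) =[4, 8, 11, 2, 9, 0, 6, 7, 15, 3, 10, 13, 12, 5, 14, 1]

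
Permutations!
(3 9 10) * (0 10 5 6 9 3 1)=(0 10 1)(5 6 9)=[10, 0, 2, 3, 4, 6, 9, 7, 8, 5, 1]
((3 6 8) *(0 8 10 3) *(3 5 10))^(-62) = (10)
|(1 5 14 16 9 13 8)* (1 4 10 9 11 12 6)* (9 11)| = |(1 5 14 16 9 13 8 4 10 11 12 6)| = 12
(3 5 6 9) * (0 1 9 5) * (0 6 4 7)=[1, 9, 2, 6, 7, 4, 5, 0, 8, 3]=(0 1 9 3 6 5 4 7)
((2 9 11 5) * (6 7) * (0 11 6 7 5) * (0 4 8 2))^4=(0 2)(4 6)(5 8)(9 11)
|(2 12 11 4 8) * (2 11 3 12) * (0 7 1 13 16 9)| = 6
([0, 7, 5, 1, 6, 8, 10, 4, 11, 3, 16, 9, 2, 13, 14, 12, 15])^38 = (1 8 15 4 9 2 10)(3 5 16 7 11 12 6)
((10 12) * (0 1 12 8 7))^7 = (0 1 12 10 8 7)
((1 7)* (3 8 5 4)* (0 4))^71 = (0 4 3 8 5)(1 7)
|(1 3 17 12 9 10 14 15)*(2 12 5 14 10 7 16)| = |(1 3 17 5 14 15)(2 12 9 7 16)| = 30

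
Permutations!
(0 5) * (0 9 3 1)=(0 5 9 3 1)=[5, 0, 2, 1, 4, 9, 6, 7, 8, 3]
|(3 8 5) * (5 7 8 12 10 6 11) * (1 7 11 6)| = 8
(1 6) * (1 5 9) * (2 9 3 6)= (1 2 9)(3 6 5)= [0, 2, 9, 6, 4, 3, 5, 7, 8, 1]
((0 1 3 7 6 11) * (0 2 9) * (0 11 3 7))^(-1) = (0 3 6 7 1)(2 11 9) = ((0 1 7 6 3)(2 9 11))^(-1)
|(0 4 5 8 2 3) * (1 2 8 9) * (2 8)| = |(0 4 5 9 1 8 2 3)| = 8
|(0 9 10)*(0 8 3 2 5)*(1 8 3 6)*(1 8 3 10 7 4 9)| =|(10)(0 1 3 2 5)(4 9 7)(6 8)| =30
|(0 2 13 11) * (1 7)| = 4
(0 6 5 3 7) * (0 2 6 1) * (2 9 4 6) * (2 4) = [1, 0, 4, 7, 6, 3, 5, 9, 8, 2] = (0 1)(2 4 6 5 3 7 9)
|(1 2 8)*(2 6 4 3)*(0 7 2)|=|(0 7 2 8 1 6 4 3)|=8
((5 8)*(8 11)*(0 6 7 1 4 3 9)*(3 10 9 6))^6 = (11)(0 10 1 6)(3 9 4 7)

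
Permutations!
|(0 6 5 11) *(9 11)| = |(0 6 5 9 11)| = 5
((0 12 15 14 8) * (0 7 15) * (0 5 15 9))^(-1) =((0 12 5 15 14 8 7 9))^(-1) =(0 9 7 8 14 15 5 12)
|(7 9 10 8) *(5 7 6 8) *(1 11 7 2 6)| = 9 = |(1 11 7 9 10 5 2 6 8)|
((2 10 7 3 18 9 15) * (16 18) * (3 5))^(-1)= (2 15 9 18 16 3 5 7 10)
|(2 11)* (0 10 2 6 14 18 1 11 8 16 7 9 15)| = |(0 10 2 8 16 7 9 15)(1 11 6 14 18)| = 40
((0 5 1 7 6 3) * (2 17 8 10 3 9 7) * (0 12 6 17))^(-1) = ((0 5 1 2)(3 12 6 9 7 17 8 10))^(-1) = (0 2 1 5)(3 10 8 17 7 9 6 12)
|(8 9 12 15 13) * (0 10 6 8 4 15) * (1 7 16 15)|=6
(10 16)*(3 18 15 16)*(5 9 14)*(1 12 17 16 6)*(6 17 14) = (1 12 14 5 9 6)(3 18 15 17 16 10) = [0, 12, 2, 18, 4, 9, 1, 7, 8, 6, 3, 11, 14, 13, 5, 17, 10, 16, 15]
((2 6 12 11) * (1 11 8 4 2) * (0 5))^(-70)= ((0 5)(1 11)(2 6 12 8 4))^(-70)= (12)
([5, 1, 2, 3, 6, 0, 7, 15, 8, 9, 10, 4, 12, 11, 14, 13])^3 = [5, 1, 2, 3, 15, 0, 13, 11, 8, 9, 10, 7, 12, 6, 14, 4]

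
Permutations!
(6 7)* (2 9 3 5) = [0, 1, 9, 5, 4, 2, 7, 6, 8, 3] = (2 9 3 5)(6 7)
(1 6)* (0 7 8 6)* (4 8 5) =[7, 0, 2, 3, 8, 4, 1, 5, 6] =(0 7 5 4 8 6 1)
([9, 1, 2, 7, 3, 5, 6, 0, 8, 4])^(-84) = (0 9 4 3 7)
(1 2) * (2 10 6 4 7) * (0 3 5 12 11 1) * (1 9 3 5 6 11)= (0 5 12 1 10 11 9 3 6 4 7 2)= [5, 10, 0, 6, 7, 12, 4, 2, 8, 3, 11, 9, 1]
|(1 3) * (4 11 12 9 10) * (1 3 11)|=6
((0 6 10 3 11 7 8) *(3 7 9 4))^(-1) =((0 6 10 7 8)(3 11 9 4))^(-1) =(0 8 7 10 6)(3 4 9 11)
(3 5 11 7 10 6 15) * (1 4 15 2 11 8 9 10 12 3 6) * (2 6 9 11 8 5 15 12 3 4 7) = (1 7 3 15 9 10)(2 8 11)(4 12) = [0, 7, 8, 15, 12, 5, 6, 3, 11, 10, 1, 2, 4, 13, 14, 9]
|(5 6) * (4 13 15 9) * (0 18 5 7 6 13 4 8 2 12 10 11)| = 22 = |(0 18 5 13 15 9 8 2 12 10 11)(6 7)|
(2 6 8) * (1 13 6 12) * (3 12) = (1 13 6 8 2 3 12) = [0, 13, 3, 12, 4, 5, 8, 7, 2, 9, 10, 11, 1, 6]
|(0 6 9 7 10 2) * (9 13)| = |(0 6 13 9 7 10 2)| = 7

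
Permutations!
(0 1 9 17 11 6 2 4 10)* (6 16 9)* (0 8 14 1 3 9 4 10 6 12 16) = [3, 12, 10, 9, 6, 5, 2, 7, 14, 17, 8, 0, 16, 13, 1, 15, 4, 11] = (0 3 9 17 11)(1 12 16 4 6 2 10 8 14)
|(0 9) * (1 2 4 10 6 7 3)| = 14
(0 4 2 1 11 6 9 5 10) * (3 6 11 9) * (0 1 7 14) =(0 4 2 7 14)(1 9 5 10)(3 6) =[4, 9, 7, 6, 2, 10, 3, 14, 8, 5, 1, 11, 12, 13, 0]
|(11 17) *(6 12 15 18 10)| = 10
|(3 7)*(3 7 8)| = 2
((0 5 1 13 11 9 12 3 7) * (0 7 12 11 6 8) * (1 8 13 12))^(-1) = (0 8 5)(1 3 12)(6 13)(9 11)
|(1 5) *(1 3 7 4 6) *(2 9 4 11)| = 9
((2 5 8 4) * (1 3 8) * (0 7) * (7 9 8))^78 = (0 1 4)(2 9 3)(5 8 7)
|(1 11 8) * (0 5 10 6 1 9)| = 8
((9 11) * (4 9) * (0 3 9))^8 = (0 11 3 4 9)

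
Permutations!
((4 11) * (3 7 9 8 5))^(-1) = (3 5 8 9 7)(4 11)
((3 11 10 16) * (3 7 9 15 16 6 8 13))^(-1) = ((3 11 10 6 8 13)(7 9 15 16))^(-1) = (3 13 8 6 10 11)(7 16 15 9)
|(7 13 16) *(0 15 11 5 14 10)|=|(0 15 11 5 14 10)(7 13 16)|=6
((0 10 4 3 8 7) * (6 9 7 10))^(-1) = ((0 6 9 7)(3 8 10 4))^(-1) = (0 7 9 6)(3 4 10 8)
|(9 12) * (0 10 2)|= |(0 10 2)(9 12)|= 6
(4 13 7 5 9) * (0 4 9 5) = (0 4 13 7) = [4, 1, 2, 3, 13, 5, 6, 0, 8, 9, 10, 11, 12, 7]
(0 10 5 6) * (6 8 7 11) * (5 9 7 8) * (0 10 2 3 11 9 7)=(0 2 3 11 6 10 7 9)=[2, 1, 3, 11, 4, 5, 10, 9, 8, 0, 7, 6]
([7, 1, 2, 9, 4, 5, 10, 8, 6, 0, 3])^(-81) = (0 6 9 8 3 7 10)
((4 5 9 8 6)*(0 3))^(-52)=(4 8 5 6 9)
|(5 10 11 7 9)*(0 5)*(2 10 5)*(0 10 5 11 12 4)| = |(0 2 5 11 7 9 10 12 4)| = 9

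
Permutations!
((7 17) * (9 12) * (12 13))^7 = ((7 17)(9 13 12))^7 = (7 17)(9 13 12)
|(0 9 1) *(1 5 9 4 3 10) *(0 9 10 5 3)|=10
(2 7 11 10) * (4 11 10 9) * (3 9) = [0, 1, 7, 9, 11, 5, 6, 10, 8, 4, 2, 3] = (2 7 10)(3 9 4 11)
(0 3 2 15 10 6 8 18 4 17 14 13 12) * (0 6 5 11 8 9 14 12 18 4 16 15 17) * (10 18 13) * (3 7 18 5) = [7, 1, 17, 2, 0, 11, 9, 18, 4, 14, 3, 8, 6, 13, 10, 5, 15, 12, 16] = (0 7 18 16 15 5 11 8 4)(2 17 12 6 9 14 10 3)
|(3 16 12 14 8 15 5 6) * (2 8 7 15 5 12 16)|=|(16)(2 8 5 6 3)(7 15 12 14)|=20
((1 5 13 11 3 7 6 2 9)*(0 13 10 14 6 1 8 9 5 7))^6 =(0 11)(2 5 10 14 6)(3 13)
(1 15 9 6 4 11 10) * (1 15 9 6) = (1 9)(4 11 10 15 6) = [0, 9, 2, 3, 11, 5, 4, 7, 8, 1, 15, 10, 12, 13, 14, 6]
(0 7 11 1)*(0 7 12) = (0 12)(1 7 11) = [12, 7, 2, 3, 4, 5, 6, 11, 8, 9, 10, 1, 0]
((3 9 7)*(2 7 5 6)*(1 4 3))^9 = (1 4 3 9 5 6 2 7)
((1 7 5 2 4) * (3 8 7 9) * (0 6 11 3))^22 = (11)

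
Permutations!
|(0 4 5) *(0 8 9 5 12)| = |(0 4 12)(5 8 9)| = 3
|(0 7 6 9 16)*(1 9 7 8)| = |(0 8 1 9 16)(6 7)| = 10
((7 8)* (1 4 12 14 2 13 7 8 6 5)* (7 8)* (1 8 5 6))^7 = (1 8 13 14 4 7 5 2 12)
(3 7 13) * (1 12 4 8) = (1 12 4 8)(3 7 13) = [0, 12, 2, 7, 8, 5, 6, 13, 1, 9, 10, 11, 4, 3]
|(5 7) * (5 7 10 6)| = |(5 10 6)| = 3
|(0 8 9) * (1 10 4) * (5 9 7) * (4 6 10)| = |(0 8 7 5 9)(1 4)(6 10)| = 10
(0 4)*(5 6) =(0 4)(5 6) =[4, 1, 2, 3, 0, 6, 5]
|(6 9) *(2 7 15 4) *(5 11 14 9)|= |(2 7 15 4)(5 11 14 9 6)|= 20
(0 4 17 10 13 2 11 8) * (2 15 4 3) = (0 3 2 11 8)(4 17 10 13 15) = [3, 1, 11, 2, 17, 5, 6, 7, 0, 9, 13, 8, 12, 15, 14, 4, 16, 10]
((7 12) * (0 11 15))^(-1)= (0 15 11)(7 12)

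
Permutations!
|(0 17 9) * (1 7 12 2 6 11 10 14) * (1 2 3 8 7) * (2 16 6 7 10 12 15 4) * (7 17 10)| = |(0 10 14 16 6 11 12 3 8 7 15 4 2 17 9)| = 15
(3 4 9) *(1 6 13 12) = (1 6 13 12)(3 4 9) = [0, 6, 2, 4, 9, 5, 13, 7, 8, 3, 10, 11, 1, 12]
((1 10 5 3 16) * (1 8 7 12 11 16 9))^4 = (1 9 3 5 10)(7 8 16 11 12)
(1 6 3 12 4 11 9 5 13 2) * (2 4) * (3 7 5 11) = (1 6 7 5 13 4 3 12 2)(9 11) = [0, 6, 1, 12, 3, 13, 7, 5, 8, 11, 10, 9, 2, 4]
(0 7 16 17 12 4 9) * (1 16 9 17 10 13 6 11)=(0 7 9)(1 16 10 13 6 11)(4 17 12)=[7, 16, 2, 3, 17, 5, 11, 9, 8, 0, 13, 1, 4, 6, 14, 15, 10, 12]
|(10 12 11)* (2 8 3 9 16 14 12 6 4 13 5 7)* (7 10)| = 45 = |(2 8 3 9 16 14 12 11 7)(4 13 5 10 6)|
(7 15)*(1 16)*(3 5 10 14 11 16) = [0, 3, 2, 5, 4, 10, 6, 15, 8, 9, 14, 16, 12, 13, 11, 7, 1] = (1 3 5 10 14 11 16)(7 15)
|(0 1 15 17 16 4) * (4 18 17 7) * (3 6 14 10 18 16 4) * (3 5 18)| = |(0 1 15 7 5 18 17 4)(3 6 14 10)| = 8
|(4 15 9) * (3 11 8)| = |(3 11 8)(4 15 9)| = 3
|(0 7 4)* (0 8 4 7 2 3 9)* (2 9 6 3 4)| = |(0 9)(2 4 8)(3 6)| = 6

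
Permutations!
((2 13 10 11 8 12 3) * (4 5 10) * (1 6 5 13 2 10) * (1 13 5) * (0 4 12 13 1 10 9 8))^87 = (0 1 11 5 10 4 6)(3 8 12 9 13)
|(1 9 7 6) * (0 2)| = |(0 2)(1 9 7 6)| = 4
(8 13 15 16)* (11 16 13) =(8 11 16)(13 15) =[0, 1, 2, 3, 4, 5, 6, 7, 11, 9, 10, 16, 12, 15, 14, 13, 8]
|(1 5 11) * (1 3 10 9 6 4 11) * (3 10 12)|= 10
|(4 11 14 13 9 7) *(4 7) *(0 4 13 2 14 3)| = |(0 4 11 3)(2 14)(9 13)| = 4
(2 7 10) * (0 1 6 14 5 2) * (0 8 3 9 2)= [1, 6, 7, 9, 4, 0, 14, 10, 3, 2, 8, 11, 12, 13, 5]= (0 1 6 14 5)(2 7 10 8 3 9)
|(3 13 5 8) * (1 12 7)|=12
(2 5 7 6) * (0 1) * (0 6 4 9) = (0 1 6 2 5 7 4 9) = [1, 6, 5, 3, 9, 7, 2, 4, 8, 0]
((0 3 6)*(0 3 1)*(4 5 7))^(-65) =(0 1)(3 6)(4 5 7)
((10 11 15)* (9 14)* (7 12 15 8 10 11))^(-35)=(7 12 15 11 8 10)(9 14)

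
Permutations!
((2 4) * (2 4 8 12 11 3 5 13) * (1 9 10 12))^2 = (1 10 11 5 2)(3 13 8 9 12)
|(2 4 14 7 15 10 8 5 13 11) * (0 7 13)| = |(0 7 15 10 8 5)(2 4 14 13 11)| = 30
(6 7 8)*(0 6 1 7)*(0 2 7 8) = (0 6 2 7)(1 8) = [6, 8, 7, 3, 4, 5, 2, 0, 1]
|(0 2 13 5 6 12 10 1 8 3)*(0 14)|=|(0 2 13 5 6 12 10 1 8 3 14)|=11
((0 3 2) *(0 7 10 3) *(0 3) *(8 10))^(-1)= ((0 3 2 7 8 10))^(-1)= (0 10 8 7 2 3)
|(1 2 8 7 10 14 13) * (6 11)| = |(1 2 8 7 10 14 13)(6 11)| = 14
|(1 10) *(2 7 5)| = 6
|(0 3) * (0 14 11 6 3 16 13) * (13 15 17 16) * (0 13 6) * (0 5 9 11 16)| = 21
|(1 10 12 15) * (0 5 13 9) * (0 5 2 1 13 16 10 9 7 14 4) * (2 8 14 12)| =12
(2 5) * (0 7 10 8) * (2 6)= (0 7 10 8)(2 5 6)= [7, 1, 5, 3, 4, 6, 2, 10, 0, 9, 8]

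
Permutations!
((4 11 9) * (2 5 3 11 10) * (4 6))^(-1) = ((2 5 3 11 9 6 4 10))^(-1) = (2 10 4 6 9 11 3 5)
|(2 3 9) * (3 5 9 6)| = 6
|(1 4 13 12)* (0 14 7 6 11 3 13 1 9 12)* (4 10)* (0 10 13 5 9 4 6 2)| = |(0 14 7 2)(1 13 10 6 11 3 5 9 12 4)| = 20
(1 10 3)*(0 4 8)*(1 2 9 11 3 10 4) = [1, 4, 9, 2, 8, 5, 6, 7, 0, 11, 10, 3] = (0 1 4 8)(2 9 11 3)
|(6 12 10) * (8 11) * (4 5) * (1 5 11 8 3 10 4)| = |(1 5)(3 10 6 12 4 11)| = 6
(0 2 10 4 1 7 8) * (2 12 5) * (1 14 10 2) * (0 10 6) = (0 12 5 1 7 8 10 4 14 6) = [12, 7, 2, 3, 14, 1, 0, 8, 10, 9, 4, 11, 5, 13, 6]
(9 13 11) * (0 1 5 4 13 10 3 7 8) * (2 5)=(0 1 2 5 4 13 11 9 10 3 7 8)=[1, 2, 5, 7, 13, 4, 6, 8, 0, 10, 3, 9, 12, 11]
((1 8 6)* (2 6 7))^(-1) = (1 6 2 7 8)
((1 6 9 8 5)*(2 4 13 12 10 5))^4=(1 2 10 9 13)(4 5 8 12 6)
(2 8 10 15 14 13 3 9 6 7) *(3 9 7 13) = (2 8 10 15 14 3 7)(6 13 9) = [0, 1, 8, 7, 4, 5, 13, 2, 10, 6, 15, 11, 12, 9, 3, 14]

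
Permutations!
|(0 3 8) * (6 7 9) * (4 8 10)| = |(0 3 10 4 8)(6 7 9)| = 15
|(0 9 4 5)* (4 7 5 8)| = |(0 9 7 5)(4 8)| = 4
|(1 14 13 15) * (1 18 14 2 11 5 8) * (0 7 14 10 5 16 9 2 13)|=|(0 7 14)(1 13 15 18 10 5 8)(2 11 16 9)|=84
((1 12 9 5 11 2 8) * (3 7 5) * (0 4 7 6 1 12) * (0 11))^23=(0 5 7 4)(1 6 3 9 12 8 2 11)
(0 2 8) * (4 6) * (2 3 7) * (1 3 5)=(0 5 1 3 7 2 8)(4 6)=[5, 3, 8, 7, 6, 1, 4, 2, 0]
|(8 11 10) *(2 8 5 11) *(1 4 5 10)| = 4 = |(1 4 5 11)(2 8)|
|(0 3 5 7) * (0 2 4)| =6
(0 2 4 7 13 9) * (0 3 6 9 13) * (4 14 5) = (0 2 14 5 4 7)(3 6 9) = [2, 1, 14, 6, 7, 4, 9, 0, 8, 3, 10, 11, 12, 13, 5]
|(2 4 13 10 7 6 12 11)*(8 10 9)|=10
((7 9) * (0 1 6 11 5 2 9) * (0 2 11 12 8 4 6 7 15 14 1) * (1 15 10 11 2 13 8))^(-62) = (15)(1 7 13 8 4 6 12)(2 11 9 5 10) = ((1 7 13 8 4 6 12)(2 9 10 11 5)(14 15))^(-62)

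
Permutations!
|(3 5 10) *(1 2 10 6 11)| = 7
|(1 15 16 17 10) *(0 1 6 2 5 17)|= |(0 1 15 16)(2 5 17 10 6)|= 20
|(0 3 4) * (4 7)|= |(0 3 7 4)|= 4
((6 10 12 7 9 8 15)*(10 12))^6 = ((6 12 7 9 8 15))^6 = (15)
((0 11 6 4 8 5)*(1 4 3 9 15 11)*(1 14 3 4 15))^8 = (0 4 15 3 5 6 1 14 8 11 9)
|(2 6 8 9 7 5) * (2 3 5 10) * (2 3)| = 8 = |(2 6 8 9 7 10 3 5)|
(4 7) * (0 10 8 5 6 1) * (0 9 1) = (0 10 8 5 6)(1 9)(4 7) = [10, 9, 2, 3, 7, 6, 0, 4, 5, 1, 8]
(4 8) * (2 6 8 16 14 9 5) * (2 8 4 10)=(2 6 4 16 14 9 5 8 10)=[0, 1, 6, 3, 16, 8, 4, 7, 10, 5, 2, 11, 12, 13, 9, 15, 14]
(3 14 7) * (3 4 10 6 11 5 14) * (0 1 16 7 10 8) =(0 1 16 7 4 8)(5 14 10 6 11) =[1, 16, 2, 3, 8, 14, 11, 4, 0, 9, 6, 5, 12, 13, 10, 15, 7]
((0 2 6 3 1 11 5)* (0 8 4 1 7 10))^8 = ((0 2 6 3 7 10)(1 11 5 8 4))^8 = (0 6 7)(1 8 11 4 5)(2 3 10)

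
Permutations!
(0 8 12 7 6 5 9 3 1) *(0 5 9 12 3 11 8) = (1 5 12 7 6 9 11 8 3) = [0, 5, 2, 1, 4, 12, 9, 6, 3, 11, 10, 8, 7]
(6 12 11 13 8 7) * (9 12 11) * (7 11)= (6 7)(8 11 13)(9 12)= [0, 1, 2, 3, 4, 5, 7, 6, 11, 12, 10, 13, 9, 8]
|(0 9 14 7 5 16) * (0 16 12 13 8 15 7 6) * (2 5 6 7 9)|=|(16)(0 2 5 12 13 8 15 9 14 7 6)|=11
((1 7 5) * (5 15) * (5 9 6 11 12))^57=(1 7 15 9 6 11 12 5)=((1 7 15 9 6 11 12 5))^57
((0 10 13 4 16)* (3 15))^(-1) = (0 16 4 13 10)(3 15)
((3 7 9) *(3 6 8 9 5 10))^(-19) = (3 7 5 10)(6 9 8)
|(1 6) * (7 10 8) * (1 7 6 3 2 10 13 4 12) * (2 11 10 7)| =11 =|(1 3 11 10 8 6 2 7 13 4 12)|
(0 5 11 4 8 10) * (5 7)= (0 7 5 11 4 8 10)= [7, 1, 2, 3, 8, 11, 6, 5, 10, 9, 0, 4]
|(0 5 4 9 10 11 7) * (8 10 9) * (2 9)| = |(0 5 4 8 10 11 7)(2 9)| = 14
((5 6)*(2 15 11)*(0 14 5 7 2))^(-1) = (0 11 15 2 7 6 5 14)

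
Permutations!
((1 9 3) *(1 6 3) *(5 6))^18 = (9)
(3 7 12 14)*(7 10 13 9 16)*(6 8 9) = (3 10 13 6 8 9 16 7 12 14) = [0, 1, 2, 10, 4, 5, 8, 12, 9, 16, 13, 11, 14, 6, 3, 15, 7]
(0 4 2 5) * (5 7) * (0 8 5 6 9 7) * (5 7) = (0 4 2)(5 8 7 6 9) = [4, 1, 0, 3, 2, 8, 9, 6, 7, 5]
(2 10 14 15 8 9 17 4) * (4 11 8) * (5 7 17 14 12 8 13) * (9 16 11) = (2 10 12 8 16 11 13 5 7 17 9 14 15 4) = [0, 1, 10, 3, 2, 7, 6, 17, 16, 14, 12, 13, 8, 5, 15, 4, 11, 9]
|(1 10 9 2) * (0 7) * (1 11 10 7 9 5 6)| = 9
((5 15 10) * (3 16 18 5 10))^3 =(3 5 16 15 18)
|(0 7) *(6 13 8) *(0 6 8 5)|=|(0 7 6 13 5)|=5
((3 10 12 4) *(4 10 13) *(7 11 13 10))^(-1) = (3 4 13 11 7 12 10)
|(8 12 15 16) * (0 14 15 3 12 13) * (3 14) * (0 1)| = |(0 3 12 14 15 16 8 13 1)| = 9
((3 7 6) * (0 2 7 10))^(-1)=(0 10 3 6 7 2)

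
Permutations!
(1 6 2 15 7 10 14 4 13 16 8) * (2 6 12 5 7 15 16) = (1 12 5 7 10 14 4 13 2 16 8) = [0, 12, 16, 3, 13, 7, 6, 10, 1, 9, 14, 11, 5, 2, 4, 15, 8]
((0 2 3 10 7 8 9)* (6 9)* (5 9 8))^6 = (0 9 5 7 10 3 2)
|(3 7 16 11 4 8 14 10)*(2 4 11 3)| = |(2 4 8 14 10)(3 7 16)| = 15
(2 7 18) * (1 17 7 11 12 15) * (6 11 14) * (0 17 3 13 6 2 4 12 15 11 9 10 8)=(0 17 7 18 4 12 11 15 1 3 13 6 9 10 8)(2 14)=[17, 3, 14, 13, 12, 5, 9, 18, 0, 10, 8, 15, 11, 6, 2, 1, 16, 7, 4]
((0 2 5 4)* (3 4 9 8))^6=(0 4 3 8 9 5 2)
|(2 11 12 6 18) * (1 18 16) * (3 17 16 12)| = 14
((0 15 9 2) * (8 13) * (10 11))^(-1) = (0 2 9 15)(8 13)(10 11)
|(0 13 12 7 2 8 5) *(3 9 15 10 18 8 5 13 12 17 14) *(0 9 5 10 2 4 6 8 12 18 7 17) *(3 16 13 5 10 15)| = 56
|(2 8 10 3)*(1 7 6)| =12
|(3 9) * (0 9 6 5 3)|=|(0 9)(3 6 5)|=6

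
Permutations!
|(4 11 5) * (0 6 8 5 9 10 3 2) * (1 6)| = 11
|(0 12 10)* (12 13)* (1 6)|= 4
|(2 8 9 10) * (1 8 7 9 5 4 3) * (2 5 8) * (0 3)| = |(0 3 1 2 7 9 10 5 4)| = 9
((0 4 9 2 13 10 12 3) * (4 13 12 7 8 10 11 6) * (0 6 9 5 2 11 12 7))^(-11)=((0 13 12 3 6 4 5 2 7 8 10)(9 11))^(-11)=(13)(9 11)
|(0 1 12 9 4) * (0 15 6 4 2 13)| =6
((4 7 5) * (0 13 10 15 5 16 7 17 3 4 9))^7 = ((0 13 10 15 5 9)(3 4 17)(7 16))^7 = (0 13 10 15 5 9)(3 4 17)(7 16)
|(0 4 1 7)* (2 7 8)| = 6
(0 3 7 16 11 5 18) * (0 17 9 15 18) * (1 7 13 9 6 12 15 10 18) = (0 3 13 9 10 18 17 6 12 15 1 7 16 11 5) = [3, 7, 2, 13, 4, 0, 12, 16, 8, 10, 18, 5, 15, 9, 14, 1, 11, 6, 17]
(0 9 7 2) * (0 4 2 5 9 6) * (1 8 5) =[6, 8, 4, 3, 2, 9, 0, 1, 5, 7] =(0 6)(1 8 5 9 7)(2 4)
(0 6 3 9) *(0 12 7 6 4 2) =(0 4 2)(3 9 12 7 6) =[4, 1, 0, 9, 2, 5, 3, 6, 8, 12, 10, 11, 7]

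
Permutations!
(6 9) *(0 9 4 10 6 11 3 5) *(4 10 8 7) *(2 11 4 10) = (0 9 4 8 7 10 6 2 11 3 5) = [9, 1, 11, 5, 8, 0, 2, 10, 7, 4, 6, 3]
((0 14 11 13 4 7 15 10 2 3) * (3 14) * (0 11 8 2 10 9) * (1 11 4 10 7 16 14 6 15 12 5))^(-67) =(0 16 2 9 4 8 15 3 14 6)(1 10 5 13 12 11 7)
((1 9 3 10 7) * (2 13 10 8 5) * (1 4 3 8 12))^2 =(1 8 2 10 4 12 9 5 13 7 3) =((1 9 8 5 2 13 10 7 4 3 12))^2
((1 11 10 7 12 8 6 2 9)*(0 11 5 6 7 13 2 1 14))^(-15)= ((0 11 10 13 2 9 14)(1 5 6)(7 12 8))^(-15)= (0 14 9 2 13 10 11)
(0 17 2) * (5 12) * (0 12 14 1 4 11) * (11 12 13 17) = (0 11)(1 4 12 5 14)(2 13 17) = [11, 4, 13, 3, 12, 14, 6, 7, 8, 9, 10, 0, 5, 17, 1, 15, 16, 2]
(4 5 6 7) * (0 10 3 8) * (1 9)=(0 10 3 8)(1 9)(4 5 6 7)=[10, 9, 2, 8, 5, 6, 7, 4, 0, 1, 3]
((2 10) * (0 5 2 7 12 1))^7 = (12)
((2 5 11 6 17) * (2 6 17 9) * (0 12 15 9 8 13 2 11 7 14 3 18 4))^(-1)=(0 4 18 3 14 7 5 2 13 8 6 17 11 9 15 12)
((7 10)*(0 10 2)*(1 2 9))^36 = (10)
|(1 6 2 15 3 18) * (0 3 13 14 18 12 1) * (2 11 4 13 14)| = 12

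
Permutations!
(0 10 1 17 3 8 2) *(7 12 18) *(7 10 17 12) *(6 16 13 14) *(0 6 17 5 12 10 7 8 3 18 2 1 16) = (0 5 12 2 6)(1 10 16 13 14 17 18 7 8) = [5, 10, 6, 3, 4, 12, 0, 8, 1, 9, 16, 11, 2, 14, 17, 15, 13, 18, 7]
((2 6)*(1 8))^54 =((1 8)(2 6))^54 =(8)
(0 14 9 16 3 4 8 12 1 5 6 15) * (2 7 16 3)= (0 14 9 3 4 8 12 1 5 6 15)(2 7 16)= [14, 5, 7, 4, 8, 6, 15, 16, 12, 3, 10, 11, 1, 13, 9, 0, 2]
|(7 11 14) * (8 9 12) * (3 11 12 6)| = |(3 11 14 7 12 8 9 6)| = 8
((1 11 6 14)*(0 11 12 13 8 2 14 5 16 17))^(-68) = (0 16 6)(1 2 13)(5 11 17)(8 12 14)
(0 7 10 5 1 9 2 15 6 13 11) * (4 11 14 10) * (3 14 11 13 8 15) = (0 7 4 13 11)(1 9 2 3 14 10 5)(6 8 15) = [7, 9, 3, 14, 13, 1, 8, 4, 15, 2, 5, 0, 12, 11, 10, 6]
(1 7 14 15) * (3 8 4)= (1 7 14 15)(3 8 4)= [0, 7, 2, 8, 3, 5, 6, 14, 4, 9, 10, 11, 12, 13, 15, 1]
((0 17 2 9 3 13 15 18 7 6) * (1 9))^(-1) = ((0 17 2 1 9 3 13 15 18 7 6))^(-1) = (0 6 7 18 15 13 3 9 1 2 17)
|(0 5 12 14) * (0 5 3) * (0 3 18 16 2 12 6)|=|(0 18 16 2 12 14 5 6)|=8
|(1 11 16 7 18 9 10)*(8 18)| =|(1 11 16 7 8 18 9 10)| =8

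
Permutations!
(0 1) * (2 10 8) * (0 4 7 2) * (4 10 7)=(0 1 10 8)(2 7)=[1, 10, 7, 3, 4, 5, 6, 2, 0, 9, 8]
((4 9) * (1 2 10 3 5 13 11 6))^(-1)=((1 2 10 3 5 13 11 6)(4 9))^(-1)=(1 6 11 13 5 3 10 2)(4 9)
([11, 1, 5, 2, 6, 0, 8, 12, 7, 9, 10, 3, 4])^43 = (0 2 11 5 3)(4 7 6 12 8)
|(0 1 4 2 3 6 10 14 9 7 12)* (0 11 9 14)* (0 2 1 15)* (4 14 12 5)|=8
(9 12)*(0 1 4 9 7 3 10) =[1, 4, 2, 10, 9, 5, 6, 3, 8, 12, 0, 11, 7] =(0 1 4 9 12 7 3 10)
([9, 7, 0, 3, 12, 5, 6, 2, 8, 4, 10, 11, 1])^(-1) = (0 2 7 1 12 4 9)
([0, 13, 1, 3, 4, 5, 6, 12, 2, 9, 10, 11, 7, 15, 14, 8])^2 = (1 15 2 13 8)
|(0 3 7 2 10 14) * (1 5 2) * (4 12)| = |(0 3 7 1 5 2 10 14)(4 12)| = 8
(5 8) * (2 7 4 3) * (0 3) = (0 3 2 7 4)(5 8) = [3, 1, 7, 2, 0, 8, 6, 4, 5]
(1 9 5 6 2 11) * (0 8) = [8, 9, 11, 3, 4, 6, 2, 7, 0, 5, 10, 1] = (0 8)(1 9 5 6 2 11)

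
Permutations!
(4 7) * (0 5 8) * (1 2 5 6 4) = (0 6 4 7 1 2 5 8) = [6, 2, 5, 3, 7, 8, 4, 1, 0]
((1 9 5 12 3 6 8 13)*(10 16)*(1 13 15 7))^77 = (1 6 9 8 5 15 12 7 3)(10 16)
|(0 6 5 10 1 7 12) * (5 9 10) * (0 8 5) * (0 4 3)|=|(0 6 9 10 1 7 12 8 5 4 3)|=11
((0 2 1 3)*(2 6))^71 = (0 6 2 1 3)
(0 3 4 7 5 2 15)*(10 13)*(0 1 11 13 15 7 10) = (0 3 4 10 15 1 11 13)(2 7 5) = [3, 11, 7, 4, 10, 2, 6, 5, 8, 9, 15, 13, 12, 0, 14, 1]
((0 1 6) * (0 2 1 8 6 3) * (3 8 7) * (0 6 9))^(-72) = ((0 7 3 6 2 1 8 9))^(-72) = (9)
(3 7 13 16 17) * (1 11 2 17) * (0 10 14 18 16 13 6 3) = (0 10 14 18 16 1 11 2 17)(3 7 6) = [10, 11, 17, 7, 4, 5, 3, 6, 8, 9, 14, 2, 12, 13, 18, 15, 1, 0, 16]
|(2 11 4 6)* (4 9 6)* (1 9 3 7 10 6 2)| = 8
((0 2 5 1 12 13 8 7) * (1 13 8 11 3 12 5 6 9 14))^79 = (0 2 6 9 14 1 5 13 11 3 12 8 7)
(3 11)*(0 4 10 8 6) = [4, 1, 2, 11, 10, 5, 0, 7, 6, 9, 8, 3] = (0 4 10 8 6)(3 11)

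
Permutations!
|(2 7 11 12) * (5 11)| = 5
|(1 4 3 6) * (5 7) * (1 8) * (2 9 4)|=|(1 2 9 4 3 6 8)(5 7)|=14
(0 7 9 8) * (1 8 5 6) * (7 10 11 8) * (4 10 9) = (0 9 5 6 1 7 4 10 11 8) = [9, 7, 2, 3, 10, 6, 1, 4, 0, 5, 11, 8]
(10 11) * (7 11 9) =[0, 1, 2, 3, 4, 5, 6, 11, 8, 7, 9, 10] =(7 11 10 9)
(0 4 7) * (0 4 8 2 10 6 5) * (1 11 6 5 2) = (0 8 1 11 6 2 10 5)(4 7) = [8, 11, 10, 3, 7, 0, 2, 4, 1, 9, 5, 6]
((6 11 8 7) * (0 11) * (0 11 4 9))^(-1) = (0 9 4)(6 7 8 11)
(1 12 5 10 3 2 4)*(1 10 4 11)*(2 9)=(1 12 5 4 10 3 9 2 11)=[0, 12, 11, 9, 10, 4, 6, 7, 8, 2, 3, 1, 5]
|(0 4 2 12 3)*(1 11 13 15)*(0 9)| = 12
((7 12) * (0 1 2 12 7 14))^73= (0 12 1 14 2)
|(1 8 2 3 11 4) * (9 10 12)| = 6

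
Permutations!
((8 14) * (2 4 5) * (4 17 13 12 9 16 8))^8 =(2 4 8 9 13)(5 14 16 12 17)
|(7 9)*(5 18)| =2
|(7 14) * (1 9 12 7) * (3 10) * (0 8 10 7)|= 9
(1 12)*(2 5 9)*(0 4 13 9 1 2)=(0 4 13 9)(1 12 2 5)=[4, 12, 5, 3, 13, 1, 6, 7, 8, 0, 10, 11, 2, 9]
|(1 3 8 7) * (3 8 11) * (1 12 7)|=2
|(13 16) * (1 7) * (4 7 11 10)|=10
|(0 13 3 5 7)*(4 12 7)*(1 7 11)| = |(0 13 3 5 4 12 11 1 7)| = 9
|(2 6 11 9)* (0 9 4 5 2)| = |(0 9)(2 6 11 4 5)| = 10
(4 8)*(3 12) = (3 12)(4 8) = [0, 1, 2, 12, 8, 5, 6, 7, 4, 9, 10, 11, 3]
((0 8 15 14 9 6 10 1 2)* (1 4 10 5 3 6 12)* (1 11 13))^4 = ((0 8 15 14 9 12 11 13 1 2)(3 6 5)(4 10))^4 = (0 9 1 15 11)(2 14 13 8 12)(3 6 5)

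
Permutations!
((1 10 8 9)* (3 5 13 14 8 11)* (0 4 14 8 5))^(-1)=(0 3 11 10 1 9 8 13 5 14 4)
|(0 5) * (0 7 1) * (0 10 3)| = 6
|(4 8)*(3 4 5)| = |(3 4 8 5)| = 4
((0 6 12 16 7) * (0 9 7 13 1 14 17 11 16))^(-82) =((0 6 12)(1 14 17 11 16 13)(7 9))^(-82) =(0 12 6)(1 17 16)(11 13 14)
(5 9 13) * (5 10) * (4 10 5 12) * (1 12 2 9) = (1 12 4 10 2 9 13 5) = [0, 12, 9, 3, 10, 1, 6, 7, 8, 13, 2, 11, 4, 5]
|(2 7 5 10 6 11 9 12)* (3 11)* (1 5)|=10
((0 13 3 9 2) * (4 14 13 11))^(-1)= ((0 11 4 14 13 3 9 2))^(-1)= (0 2 9 3 13 14 4 11)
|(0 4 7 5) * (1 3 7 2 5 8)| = 4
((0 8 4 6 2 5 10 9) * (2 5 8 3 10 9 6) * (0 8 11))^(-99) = (0 3 10 6 5 9 8 4 2 11)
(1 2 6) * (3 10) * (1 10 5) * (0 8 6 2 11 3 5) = (0 8 6 10 5 1 11 3) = [8, 11, 2, 0, 4, 1, 10, 7, 6, 9, 5, 3]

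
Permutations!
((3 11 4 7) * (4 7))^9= (11)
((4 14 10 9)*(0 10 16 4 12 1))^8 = (0 12 10 1 9)(4 16 14)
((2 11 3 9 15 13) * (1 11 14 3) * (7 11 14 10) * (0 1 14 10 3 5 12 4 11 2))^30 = (0 7 9)(1 2 15)(3 13 10)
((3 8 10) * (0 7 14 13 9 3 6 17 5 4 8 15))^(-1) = (0 15 3 9 13 14 7)(4 5 17 6 10 8)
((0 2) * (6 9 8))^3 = (9)(0 2)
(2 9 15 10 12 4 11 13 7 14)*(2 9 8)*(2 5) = [0, 1, 8, 3, 11, 2, 6, 14, 5, 15, 12, 13, 4, 7, 9, 10] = (2 8 5)(4 11 13 7 14 9 15 10 12)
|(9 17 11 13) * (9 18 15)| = 6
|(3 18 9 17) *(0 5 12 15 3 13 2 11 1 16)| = 13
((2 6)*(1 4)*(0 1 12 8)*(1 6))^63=((0 6 2 1 4 12 8))^63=(12)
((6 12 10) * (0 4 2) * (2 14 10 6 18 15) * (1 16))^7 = ((0 4 14 10 18 15 2)(1 16)(6 12))^7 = (18)(1 16)(6 12)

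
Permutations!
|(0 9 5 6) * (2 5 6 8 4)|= |(0 9 6)(2 5 8 4)|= 12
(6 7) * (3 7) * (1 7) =[0, 7, 2, 1, 4, 5, 3, 6] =(1 7 6 3)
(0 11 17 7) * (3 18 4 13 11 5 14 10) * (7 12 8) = (0 5 14 10 3 18 4 13 11 17 12 8 7) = [5, 1, 2, 18, 13, 14, 6, 0, 7, 9, 3, 17, 8, 11, 10, 15, 16, 12, 4]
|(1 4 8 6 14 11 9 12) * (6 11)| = 6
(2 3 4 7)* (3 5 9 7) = (2 5 9 7)(3 4) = [0, 1, 5, 4, 3, 9, 6, 2, 8, 7]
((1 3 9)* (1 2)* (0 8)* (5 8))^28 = (9)(0 5 8)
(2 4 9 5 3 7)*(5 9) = (9)(2 4 5 3 7) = [0, 1, 4, 7, 5, 3, 6, 2, 8, 9]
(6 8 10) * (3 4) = (3 4)(6 8 10) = [0, 1, 2, 4, 3, 5, 8, 7, 10, 9, 6]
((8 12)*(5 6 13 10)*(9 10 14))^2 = (5 13 9)(6 14 10) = ((5 6 13 14 9 10)(8 12))^2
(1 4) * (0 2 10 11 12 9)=(0 2 10 11 12 9)(1 4)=[2, 4, 10, 3, 1, 5, 6, 7, 8, 0, 11, 12, 9]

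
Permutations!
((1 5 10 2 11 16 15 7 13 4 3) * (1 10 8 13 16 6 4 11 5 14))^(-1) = (1 14)(2 10 3 4 6 11 13 8 5)(7 15 16)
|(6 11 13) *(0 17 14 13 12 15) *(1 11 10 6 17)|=30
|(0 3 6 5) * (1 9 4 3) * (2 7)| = 14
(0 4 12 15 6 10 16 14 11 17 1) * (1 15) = [4, 0, 2, 3, 12, 5, 10, 7, 8, 9, 16, 17, 1, 13, 11, 6, 14, 15] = (0 4 12 1)(6 10 16 14 11 17 15)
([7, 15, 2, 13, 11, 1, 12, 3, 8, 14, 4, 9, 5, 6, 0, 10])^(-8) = (0 5 9 6 4 3 15)(1 14 12 11 13 10 7)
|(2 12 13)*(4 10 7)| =3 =|(2 12 13)(4 10 7)|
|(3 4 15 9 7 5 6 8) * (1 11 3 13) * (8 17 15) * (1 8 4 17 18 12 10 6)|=|(1 11 3 17 15 9 7 5)(6 18 12 10)(8 13)|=8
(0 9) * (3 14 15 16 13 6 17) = (0 9)(3 14 15 16 13 6 17) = [9, 1, 2, 14, 4, 5, 17, 7, 8, 0, 10, 11, 12, 6, 15, 16, 13, 3]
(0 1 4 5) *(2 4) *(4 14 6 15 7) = (0 1 2 14 6 15 7 4 5) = [1, 2, 14, 3, 5, 0, 15, 4, 8, 9, 10, 11, 12, 13, 6, 7]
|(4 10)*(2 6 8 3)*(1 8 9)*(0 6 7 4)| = |(0 6 9 1 8 3 2 7 4 10)| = 10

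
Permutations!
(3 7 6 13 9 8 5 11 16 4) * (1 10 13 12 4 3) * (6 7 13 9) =[0, 10, 2, 13, 1, 11, 12, 7, 5, 8, 9, 16, 4, 6, 14, 15, 3] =(1 10 9 8 5 11 16 3 13 6 12 4)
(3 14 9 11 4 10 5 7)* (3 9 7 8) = (3 14 7 9 11 4 10 5 8) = [0, 1, 2, 14, 10, 8, 6, 9, 3, 11, 5, 4, 12, 13, 7]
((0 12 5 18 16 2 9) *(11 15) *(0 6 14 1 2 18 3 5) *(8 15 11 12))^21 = ((0 8 15 12)(1 2 9 6 14)(3 5)(16 18))^21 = (0 8 15 12)(1 2 9 6 14)(3 5)(16 18)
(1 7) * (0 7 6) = [7, 6, 2, 3, 4, 5, 0, 1] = (0 7 1 6)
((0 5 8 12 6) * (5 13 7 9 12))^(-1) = (0 6 12 9 7 13)(5 8)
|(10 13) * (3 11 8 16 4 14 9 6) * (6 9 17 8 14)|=8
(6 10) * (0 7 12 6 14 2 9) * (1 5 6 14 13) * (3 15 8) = (0 7 12 14 2 9)(1 5 6 10 13)(3 15 8) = [7, 5, 9, 15, 4, 6, 10, 12, 3, 0, 13, 11, 14, 1, 2, 8]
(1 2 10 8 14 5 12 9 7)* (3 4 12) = [0, 2, 10, 4, 12, 3, 6, 1, 14, 7, 8, 11, 9, 13, 5] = (1 2 10 8 14 5 3 4 12 9 7)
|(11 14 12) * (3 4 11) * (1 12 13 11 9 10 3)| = |(1 12)(3 4 9 10)(11 14 13)| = 12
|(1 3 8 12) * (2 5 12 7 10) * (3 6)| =|(1 6 3 8 7 10 2 5 12)| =9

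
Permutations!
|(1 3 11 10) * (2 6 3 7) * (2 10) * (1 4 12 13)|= 12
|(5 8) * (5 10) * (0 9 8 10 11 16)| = |(0 9 8 11 16)(5 10)| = 10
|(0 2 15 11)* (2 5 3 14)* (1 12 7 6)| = 28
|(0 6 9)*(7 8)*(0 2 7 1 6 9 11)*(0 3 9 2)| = |(0 2 7 8 1 6 11 3 9)| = 9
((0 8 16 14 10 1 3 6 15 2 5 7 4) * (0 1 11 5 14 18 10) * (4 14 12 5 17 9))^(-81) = ((0 8 16 18 10 11 17 9 4 1 3 6 15 2 12 5 7 14))^(-81) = (0 1)(2 10)(3 8)(4 14)(5 17)(6 16)(7 9)(11 12)(15 18)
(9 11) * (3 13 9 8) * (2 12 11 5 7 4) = [0, 1, 12, 13, 2, 7, 6, 4, 3, 5, 10, 8, 11, 9] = (2 12 11 8 3 13 9 5 7 4)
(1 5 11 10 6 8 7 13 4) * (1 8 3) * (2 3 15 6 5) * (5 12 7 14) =[0, 2, 3, 1, 8, 11, 15, 13, 14, 9, 12, 10, 7, 4, 5, 6] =(1 2 3)(4 8 14 5 11 10 12 7 13)(6 15)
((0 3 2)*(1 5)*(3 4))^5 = (0 4 3 2)(1 5)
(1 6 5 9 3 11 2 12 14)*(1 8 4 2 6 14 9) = (1 14 8 4 2 12 9 3 11 6 5) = [0, 14, 12, 11, 2, 1, 5, 7, 4, 3, 10, 6, 9, 13, 8]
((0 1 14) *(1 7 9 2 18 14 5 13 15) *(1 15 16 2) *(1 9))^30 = (0 5 2)(1 16 14)(7 13 18)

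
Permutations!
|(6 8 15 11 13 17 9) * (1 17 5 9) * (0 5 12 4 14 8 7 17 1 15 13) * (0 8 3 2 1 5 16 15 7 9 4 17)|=18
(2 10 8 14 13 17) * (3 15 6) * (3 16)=(2 10 8 14 13 17)(3 15 6 16)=[0, 1, 10, 15, 4, 5, 16, 7, 14, 9, 8, 11, 12, 17, 13, 6, 3, 2]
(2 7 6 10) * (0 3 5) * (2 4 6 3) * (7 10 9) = (0 2 10 4 6 9 7 3 5) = [2, 1, 10, 5, 6, 0, 9, 3, 8, 7, 4]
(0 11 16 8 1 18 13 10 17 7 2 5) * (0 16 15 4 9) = (0 11 15 4 9)(1 18 13 10 17 7 2 5 16 8) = [11, 18, 5, 3, 9, 16, 6, 2, 1, 0, 17, 15, 12, 10, 14, 4, 8, 7, 13]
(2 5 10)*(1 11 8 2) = (1 11 8 2 5 10) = [0, 11, 5, 3, 4, 10, 6, 7, 2, 9, 1, 8]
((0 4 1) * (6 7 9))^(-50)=(0 4 1)(6 7 9)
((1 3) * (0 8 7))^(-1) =((0 8 7)(1 3))^(-1) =(0 7 8)(1 3)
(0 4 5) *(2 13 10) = (0 4 5)(2 13 10) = [4, 1, 13, 3, 5, 0, 6, 7, 8, 9, 2, 11, 12, 10]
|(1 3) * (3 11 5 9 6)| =|(1 11 5 9 6 3)| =6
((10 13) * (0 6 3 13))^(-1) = ((0 6 3 13 10))^(-1) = (0 10 13 3 6)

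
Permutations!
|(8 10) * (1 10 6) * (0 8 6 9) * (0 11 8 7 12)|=|(0 7 12)(1 10 6)(8 9 11)|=3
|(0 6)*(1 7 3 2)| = |(0 6)(1 7 3 2)| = 4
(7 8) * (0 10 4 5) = (0 10 4 5)(7 8) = [10, 1, 2, 3, 5, 0, 6, 8, 7, 9, 4]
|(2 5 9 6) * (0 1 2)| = |(0 1 2 5 9 6)| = 6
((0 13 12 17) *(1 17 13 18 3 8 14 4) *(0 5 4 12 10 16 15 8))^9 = (18)(1 17 5 4)(8 12 10 15 14 13 16)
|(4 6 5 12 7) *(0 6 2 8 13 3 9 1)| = |(0 6 5 12 7 4 2 8 13 3 9 1)| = 12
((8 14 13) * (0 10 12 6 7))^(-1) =((0 10 12 6 7)(8 14 13))^(-1) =(0 7 6 12 10)(8 13 14)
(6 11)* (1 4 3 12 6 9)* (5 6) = [0, 4, 2, 12, 3, 6, 11, 7, 8, 1, 10, 9, 5] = (1 4 3 12 5 6 11 9)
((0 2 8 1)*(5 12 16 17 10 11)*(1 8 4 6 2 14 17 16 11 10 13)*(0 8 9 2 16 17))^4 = (1 4 13 2 17 9 16 8 6)(5 12 11)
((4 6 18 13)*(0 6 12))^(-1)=(0 12 4 13 18 6)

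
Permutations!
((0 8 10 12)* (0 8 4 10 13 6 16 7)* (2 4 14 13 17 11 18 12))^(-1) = (0 7 16 6 13 14)(2 10 4)(8 12 18 11 17)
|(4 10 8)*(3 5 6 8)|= 6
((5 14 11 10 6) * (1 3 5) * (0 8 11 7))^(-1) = (0 7 14 5 3 1 6 10 11 8)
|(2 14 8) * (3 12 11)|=3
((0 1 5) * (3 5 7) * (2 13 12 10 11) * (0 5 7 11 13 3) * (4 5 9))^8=((0 1 11 2 3 7)(4 5 9)(10 13 12))^8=(0 11 3)(1 2 7)(4 9 5)(10 12 13)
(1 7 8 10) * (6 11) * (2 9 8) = (1 7 2 9 8 10)(6 11) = [0, 7, 9, 3, 4, 5, 11, 2, 10, 8, 1, 6]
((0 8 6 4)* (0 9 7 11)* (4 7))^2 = ((0 8 6 7 11)(4 9))^2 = (0 6 11 8 7)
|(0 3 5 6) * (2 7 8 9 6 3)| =|(0 2 7 8 9 6)(3 5)| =6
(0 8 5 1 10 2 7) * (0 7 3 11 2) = (0 8 5 1 10)(2 3 11) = [8, 10, 3, 11, 4, 1, 6, 7, 5, 9, 0, 2]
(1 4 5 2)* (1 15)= (1 4 5 2 15)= [0, 4, 15, 3, 5, 2, 6, 7, 8, 9, 10, 11, 12, 13, 14, 1]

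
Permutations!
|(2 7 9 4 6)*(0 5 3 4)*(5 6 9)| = |(0 6 2 7 5 3 4 9)| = 8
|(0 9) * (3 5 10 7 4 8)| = 6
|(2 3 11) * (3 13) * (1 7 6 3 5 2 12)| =|(1 7 6 3 11 12)(2 13 5)| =6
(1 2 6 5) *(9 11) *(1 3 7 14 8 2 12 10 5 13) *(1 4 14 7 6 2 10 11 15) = [0, 12, 2, 6, 14, 3, 13, 7, 10, 15, 5, 9, 11, 4, 8, 1] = (1 12 11 9 15)(3 6 13 4 14 8 10 5)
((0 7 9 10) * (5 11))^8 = (11)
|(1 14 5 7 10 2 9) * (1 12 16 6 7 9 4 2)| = |(1 14 5 9 12 16 6 7 10)(2 4)| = 18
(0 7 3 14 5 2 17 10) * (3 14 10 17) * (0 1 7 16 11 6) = (17)(0 16 11 6)(1 7 14 5 2 3 10) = [16, 7, 3, 10, 4, 2, 0, 14, 8, 9, 1, 6, 12, 13, 5, 15, 11, 17]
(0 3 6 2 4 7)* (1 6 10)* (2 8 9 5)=(0 3 10 1 6 8 9 5 2 4 7)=[3, 6, 4, 10, 7, 2, 8, 0, 9, 5, 1]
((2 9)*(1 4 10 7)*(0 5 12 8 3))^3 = ((0 5 12 8 3)(1 4 10 7)(2 9))^3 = (0 8 5 3 12)(1 7 10 4)(2 9)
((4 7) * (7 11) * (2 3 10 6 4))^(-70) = ((2 3 10 6 4 11 7))^(-70) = (11)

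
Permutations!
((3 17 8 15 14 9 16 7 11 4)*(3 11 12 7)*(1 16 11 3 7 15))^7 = (1 11 7 3 15 8 9 16 4 12 17 14)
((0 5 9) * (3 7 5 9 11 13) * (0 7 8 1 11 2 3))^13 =((0 9 7 5 2 3 8 1 11 13))^13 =(0 5 8 13 7 3 11 9 2 1)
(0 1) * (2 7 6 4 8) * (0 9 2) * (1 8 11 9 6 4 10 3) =(0 8)(1 6 10 3)(2 7 4 11 9) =[8, 6, 7, 1, 11, 5, 10, 4, 0, 2, 3, 9]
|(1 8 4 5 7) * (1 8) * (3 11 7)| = |(3 11 7 8 4 5)| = 6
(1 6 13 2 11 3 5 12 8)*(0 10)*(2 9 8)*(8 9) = (0 10)(1 6 13 8)(2 11 3 5 12) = [10, 6, 11, 5, 4, 12, 13, 7, 1, 9, 0, 3, 2, 8]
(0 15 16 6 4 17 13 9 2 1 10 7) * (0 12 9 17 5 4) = (0 15 16 6)(1 10 7 12 9 2)(4 5)(13 17) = [15, 10, 1, 3, 5, 4, 0, 12, 8, 2, 7, 11, 9, 17, 14, 16, 6, 13]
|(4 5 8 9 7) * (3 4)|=6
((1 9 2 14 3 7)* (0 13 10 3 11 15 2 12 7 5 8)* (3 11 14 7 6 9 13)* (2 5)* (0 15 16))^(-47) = (0 11 13 7 3 16 10 1 2)(5 8 15)(6 9 12)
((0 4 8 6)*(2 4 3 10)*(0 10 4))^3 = ((0 3 4 8 6 10 2))^3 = (0 8 2 4 10 3 6)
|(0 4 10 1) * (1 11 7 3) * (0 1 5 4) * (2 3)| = 7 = |(2 3 5 4 10 11 7)|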